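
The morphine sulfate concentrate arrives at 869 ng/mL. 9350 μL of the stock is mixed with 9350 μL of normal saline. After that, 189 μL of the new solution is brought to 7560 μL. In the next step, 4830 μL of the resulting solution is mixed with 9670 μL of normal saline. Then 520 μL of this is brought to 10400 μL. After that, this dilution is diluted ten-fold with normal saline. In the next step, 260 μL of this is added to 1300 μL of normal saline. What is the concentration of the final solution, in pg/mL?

Overall dilution factor = 2 × 40 × 3.002 × 20 × 10 × 6 = 2.88 × 10⁵.
869 ng/mL / 2.88 × 10⁵ = 3.02 × 10⁻³ ng/mL = 3.02 pg/mL.

3.02 pg/mL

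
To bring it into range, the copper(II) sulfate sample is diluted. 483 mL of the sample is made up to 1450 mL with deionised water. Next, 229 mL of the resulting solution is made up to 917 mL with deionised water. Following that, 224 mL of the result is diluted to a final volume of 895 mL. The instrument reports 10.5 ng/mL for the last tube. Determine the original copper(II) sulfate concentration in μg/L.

Overall dilution factor = 3.002 × 4.004 × 3.996 = 48.0.
Original = 10.5 ng/mL × 48.0 = 504 ng/mL = 504 μg/L.

504 μg/L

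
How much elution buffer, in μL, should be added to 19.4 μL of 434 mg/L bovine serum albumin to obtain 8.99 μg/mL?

917 μL

8.99 μg/mL = 8.99 mg/L.
V₂ = C₁V₁/C₂ = 434 × 19.4 / 8.99 = 937 μL.
Diluent to add = V₂ − V₁ = 937 − 19.4 = 917 μL.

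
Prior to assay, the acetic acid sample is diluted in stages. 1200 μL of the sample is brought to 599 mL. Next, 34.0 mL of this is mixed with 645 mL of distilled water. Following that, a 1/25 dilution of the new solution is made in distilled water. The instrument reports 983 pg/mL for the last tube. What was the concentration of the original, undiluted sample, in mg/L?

Overall dilution factor = 499.2 × 19.97 × 25 = 2.49 × 10⁵.
Original = 983 pg/mL × 2.49 × 10⁵ = 2.45 × 10⁸ pg/mL = 245 mg/L.

245 mg/L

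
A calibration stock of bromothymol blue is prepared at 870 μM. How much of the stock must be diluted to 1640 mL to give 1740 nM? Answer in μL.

3280 μL

1740 nM = 1.74 μM.
V₁ = C₂V₂/C₁ = 1.74 × 1640 / 870 = 3.28 mL = 3280 μL.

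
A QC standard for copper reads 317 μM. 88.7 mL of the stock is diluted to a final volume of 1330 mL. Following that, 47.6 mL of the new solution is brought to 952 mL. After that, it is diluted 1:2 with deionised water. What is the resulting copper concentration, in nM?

Overall dilution factor = 14.99 × 20 × 2 = 600.
317 μM / 600 = 0.529 μM = 529 nM.

529 nM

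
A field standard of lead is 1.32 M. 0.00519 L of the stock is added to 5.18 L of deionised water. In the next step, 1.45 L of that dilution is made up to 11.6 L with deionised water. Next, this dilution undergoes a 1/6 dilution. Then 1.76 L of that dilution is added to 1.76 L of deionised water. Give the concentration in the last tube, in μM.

Overall dilution factor = 999.1 × 8 × 6 × 2 = 9.59 × 10⁴.
1.32 M / 9.59 × 10⁴ = 1.38 × 10⁻⁵ M = 13.8 μM.

13.8 μM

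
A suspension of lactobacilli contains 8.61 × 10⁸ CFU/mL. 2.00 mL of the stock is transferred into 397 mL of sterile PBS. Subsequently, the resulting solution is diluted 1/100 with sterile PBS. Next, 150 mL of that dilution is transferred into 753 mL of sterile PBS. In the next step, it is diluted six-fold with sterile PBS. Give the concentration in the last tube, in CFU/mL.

Overall dilution factor = 199.5 × 100 × 6.020 × 6 = 7.21 × 10⁵.
8.61 × 10⁸ CFU/mL / 7.21 × 10⁵ = 1190 CFU/mL.

1190 CFU/mL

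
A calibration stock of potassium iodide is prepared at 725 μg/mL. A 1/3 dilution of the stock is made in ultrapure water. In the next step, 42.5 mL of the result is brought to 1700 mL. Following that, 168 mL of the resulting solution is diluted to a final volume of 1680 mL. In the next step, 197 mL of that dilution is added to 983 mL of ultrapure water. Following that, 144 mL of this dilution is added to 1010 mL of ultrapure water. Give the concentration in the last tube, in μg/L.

Overall dilution factor = 3 × 40 × 10 × 5.990 × 8.014 = 5.76 × 10⁴.
725 μg/mL / 5.76 × 10⁴ = 0.0126 μg/mL = 12.6 μg/L.

12.6 μg/L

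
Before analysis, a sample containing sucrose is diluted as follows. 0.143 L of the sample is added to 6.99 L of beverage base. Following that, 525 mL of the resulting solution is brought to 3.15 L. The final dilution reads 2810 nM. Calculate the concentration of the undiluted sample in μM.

Overall dilution factor = 49.88 × 6 = 299.
Original = 2810 nM × 299 = 8.41 × 10⁵ nM = 841 μM.

841 μM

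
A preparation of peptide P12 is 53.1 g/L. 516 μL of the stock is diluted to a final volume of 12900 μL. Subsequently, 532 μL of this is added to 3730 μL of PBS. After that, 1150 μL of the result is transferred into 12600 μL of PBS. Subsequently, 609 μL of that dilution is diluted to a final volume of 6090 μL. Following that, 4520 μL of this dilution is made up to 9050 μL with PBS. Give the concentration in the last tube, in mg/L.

Overall dilution factor = 25 × 8.011 × 11.96 × 10 × 2.002 = 4.79 × 10⁴.
53.1 g/L / 4.79 × 10⁴ = 1.11 × 10⁻³ g/L = 1.11 mg/L.

1.11 mg/L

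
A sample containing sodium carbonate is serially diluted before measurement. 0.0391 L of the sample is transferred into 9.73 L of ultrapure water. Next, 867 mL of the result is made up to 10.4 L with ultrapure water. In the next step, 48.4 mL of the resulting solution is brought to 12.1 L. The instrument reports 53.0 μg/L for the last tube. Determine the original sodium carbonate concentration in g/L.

Overall dilution factor = 249.8 × 12.00 × 250 = 7.49 × 10⁵.
Original = 53.0 μg/L × 7.49 × 10⁵ = 3.97 × 10⁷ μg/L = 39.7 g/L.

39.7 g/L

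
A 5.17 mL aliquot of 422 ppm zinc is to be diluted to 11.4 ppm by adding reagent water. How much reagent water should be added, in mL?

186 mL

V₂ = C₁V₁/C₂ = 422 × 5.17 / 11.4 = 191 mL.
Diluent to add = V₂ − V₁ = 191 − 5.17 = 186 mL.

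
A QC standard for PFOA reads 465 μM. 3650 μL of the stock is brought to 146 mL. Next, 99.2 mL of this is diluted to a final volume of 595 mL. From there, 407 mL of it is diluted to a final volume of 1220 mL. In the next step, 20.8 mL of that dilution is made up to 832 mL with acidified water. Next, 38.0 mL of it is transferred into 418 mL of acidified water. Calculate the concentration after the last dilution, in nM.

Overall dilution factor = 40 × 5.998 × 2.998 × 40 × 12 = 3.45 × 10⁵.
465 μM / 3.45 × 10⁵ = 1.35 × 10⁻³ μM = 1.35 nM.

1.35 nM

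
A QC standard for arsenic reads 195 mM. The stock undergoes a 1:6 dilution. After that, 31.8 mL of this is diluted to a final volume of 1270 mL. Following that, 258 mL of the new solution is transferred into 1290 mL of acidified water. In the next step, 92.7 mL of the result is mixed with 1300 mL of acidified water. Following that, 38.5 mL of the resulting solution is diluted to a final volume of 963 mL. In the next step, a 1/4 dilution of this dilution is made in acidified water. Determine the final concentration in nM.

90.2 nM

Overall dilution factor = 6 × 39.94 × 6 × 15.02 × 25.01 × 4 = 2.16 × 10⁶.
195 mM / 2.16 × 10⁶ = 9.02 × 10⁻⁵ mM = 90.2 nM.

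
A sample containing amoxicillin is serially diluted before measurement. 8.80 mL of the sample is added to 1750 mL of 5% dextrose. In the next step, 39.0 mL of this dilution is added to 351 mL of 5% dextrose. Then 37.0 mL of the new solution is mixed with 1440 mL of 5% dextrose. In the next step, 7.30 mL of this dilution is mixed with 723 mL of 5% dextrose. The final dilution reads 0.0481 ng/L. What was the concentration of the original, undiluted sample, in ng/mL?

384 ng/mL

Overall dilution factor = 199.9 × 10 × 39.92 × 100.0 = 7.98 × 10⁶.
Original = 0.0481 ng/L × 7.98 × 10⁶ = 3.84 × 10⁵ ng/L = 384 ng/mL.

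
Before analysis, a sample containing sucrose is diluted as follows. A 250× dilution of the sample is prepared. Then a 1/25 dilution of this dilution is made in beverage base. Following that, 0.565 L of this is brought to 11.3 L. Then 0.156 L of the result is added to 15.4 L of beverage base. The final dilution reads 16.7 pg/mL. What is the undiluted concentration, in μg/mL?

Overall dilution factor = 250 × 25 × 20 × 99.72 = 1.25 × 10⁷.
Original = 16.7 pg/mL × 1.25 × 10⁷ = 2.08 × 10⁸ pg/mL = 208 μg/mL.

208 μg/mL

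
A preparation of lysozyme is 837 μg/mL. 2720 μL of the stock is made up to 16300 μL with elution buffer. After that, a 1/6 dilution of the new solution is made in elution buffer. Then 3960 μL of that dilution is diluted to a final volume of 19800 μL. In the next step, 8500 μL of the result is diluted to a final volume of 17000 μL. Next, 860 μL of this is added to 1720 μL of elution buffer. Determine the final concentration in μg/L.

Overall dilution factor = 5.993 × 6 × 5 × 2 × 3 = 1079.
837 μg/mL / 1079 = 0.776 μg/mL = 776 μg/L.

776 μg/L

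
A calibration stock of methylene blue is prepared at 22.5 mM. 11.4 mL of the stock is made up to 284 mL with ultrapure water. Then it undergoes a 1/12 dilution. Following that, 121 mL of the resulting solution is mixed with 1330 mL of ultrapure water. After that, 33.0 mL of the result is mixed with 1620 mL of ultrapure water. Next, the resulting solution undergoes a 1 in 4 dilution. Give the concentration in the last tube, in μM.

0.0313 μM

Overall dilution factor = 24.91 × 12 × 11.99 × 50.09 × 4 = 7.18 × 10⁵.
22.5 mM / 7.18 × 10⁵ = 3.13 × 10⁻⁵ mM = 0.0313 μM.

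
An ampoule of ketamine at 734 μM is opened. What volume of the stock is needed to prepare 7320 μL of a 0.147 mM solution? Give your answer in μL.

0.147 mM = 147 μM.
V₁ = C₂V₂/C₁ = 147 × 7320 / 734 = 1466 μL.

1470 μL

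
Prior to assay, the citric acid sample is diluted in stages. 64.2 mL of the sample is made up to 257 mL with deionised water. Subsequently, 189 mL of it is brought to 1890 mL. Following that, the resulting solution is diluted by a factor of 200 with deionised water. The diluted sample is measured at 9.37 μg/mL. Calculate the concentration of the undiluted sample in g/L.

Overall dilution factor = 4.003 × 10 × 200 = 8006.
Original = 9.37 μg/mL × 8006 = 7.50 × 10⁴ μg/mL = 75.0 g/L.

75.0 g/L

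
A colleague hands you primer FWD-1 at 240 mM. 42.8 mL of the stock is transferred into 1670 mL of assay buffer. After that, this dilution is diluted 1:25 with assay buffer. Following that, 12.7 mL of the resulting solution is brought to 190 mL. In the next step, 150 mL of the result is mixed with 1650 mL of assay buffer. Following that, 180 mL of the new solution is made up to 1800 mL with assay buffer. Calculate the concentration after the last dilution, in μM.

0.134 μM

Overall dilution factor = 40.02 × 25 × 14.96 × 12 × 10 = 1.80 × 10⁶.
240 mM / 1.80 × 10⁶ = 1.34 × 10⁻⁴ mM = 0.134 μM.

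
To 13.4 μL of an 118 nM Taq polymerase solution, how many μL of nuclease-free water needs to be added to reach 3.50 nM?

V₂ = C₁V₁/C₂ = 118 × 13.4 / 3.50 = 452 μL.
Diluent to add = V₂ − V₁ = 452 − 13.4 = 438 μL.

438 μL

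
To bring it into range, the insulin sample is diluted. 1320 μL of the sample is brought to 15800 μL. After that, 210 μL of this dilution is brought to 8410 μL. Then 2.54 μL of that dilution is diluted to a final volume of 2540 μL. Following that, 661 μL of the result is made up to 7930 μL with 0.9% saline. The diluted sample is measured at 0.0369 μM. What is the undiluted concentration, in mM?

212 mM

Overall dilution factor = 11.97 × 40.05 × 1000 × 12.00 = 5.75 × 10⁶.
Original = 0.0369 μM × 5.75 × 10⁶ = 2.12 × 10⁵ μM = 212 mM.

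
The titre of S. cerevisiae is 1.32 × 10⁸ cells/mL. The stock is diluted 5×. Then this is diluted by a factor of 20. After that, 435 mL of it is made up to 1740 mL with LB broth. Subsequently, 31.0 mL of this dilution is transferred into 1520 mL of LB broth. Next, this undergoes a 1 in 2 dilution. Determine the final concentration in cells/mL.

Overall dilution factor = 5 × 20 × 4 × 50.03 × 2 = 4.00 × 10⁴.
1.32 × 10⁸ cells/mL / 4.00 × 10⁴ = 3300 cells/mL.

3300 cells/mL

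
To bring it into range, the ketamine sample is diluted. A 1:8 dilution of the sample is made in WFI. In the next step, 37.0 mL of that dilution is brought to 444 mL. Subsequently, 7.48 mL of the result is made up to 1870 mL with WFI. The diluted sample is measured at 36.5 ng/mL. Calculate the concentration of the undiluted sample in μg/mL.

Overall dilution factor = 8 × 12 × 250 = 2.40 × 10⁴.
Original = 36.5 ng/mL × 2.40 × 10⁴ = 8.76 × 10⁵ ng/mL = 876 μg/mL.

876 μg/mL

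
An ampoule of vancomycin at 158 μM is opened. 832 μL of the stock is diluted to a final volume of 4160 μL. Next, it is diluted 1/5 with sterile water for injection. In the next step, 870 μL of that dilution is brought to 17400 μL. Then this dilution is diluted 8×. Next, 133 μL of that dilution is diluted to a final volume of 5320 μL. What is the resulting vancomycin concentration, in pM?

988 pM

Overall dilution factor = 5 × 5 × 20 × 8 × 40 = 1.60 × 10⁵.
158 μM / 1.60 × 10⁵ = 9.88 × 10⁻⁴ μM = 988 pM.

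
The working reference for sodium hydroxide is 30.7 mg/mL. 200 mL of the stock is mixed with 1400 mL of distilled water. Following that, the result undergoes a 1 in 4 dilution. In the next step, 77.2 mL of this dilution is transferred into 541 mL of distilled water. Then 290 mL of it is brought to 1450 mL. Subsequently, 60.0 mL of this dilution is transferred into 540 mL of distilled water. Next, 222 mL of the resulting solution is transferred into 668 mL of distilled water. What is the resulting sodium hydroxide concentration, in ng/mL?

Overall dilution factor = 8 × 4 × 8.008 × 5 × 10 × 4.009 = 5.14 × 10⁴.
30.7 mg/mL / 5.14 × 10⁴ = 5.98 × 10⁻⁴ mg/mL = 598 ng/mL.

598 ng/mL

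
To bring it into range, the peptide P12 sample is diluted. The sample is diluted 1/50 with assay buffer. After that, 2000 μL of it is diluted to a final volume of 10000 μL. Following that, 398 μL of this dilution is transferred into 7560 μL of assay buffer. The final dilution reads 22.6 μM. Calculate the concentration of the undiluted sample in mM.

113 mM

Overall dilution factor = 50 × 5 × 19.99 = 4999.
Original = 22.6 μM × 4999 = 1.13 × 10⁵ μM = 113 mM.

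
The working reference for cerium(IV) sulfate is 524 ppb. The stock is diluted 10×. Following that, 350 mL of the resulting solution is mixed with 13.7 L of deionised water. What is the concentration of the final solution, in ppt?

Overall dilution factor = 10 × 40.14 = 401.
524 ppb / 401 = 1.31 ppb = 1310 ppt.

1310 ppt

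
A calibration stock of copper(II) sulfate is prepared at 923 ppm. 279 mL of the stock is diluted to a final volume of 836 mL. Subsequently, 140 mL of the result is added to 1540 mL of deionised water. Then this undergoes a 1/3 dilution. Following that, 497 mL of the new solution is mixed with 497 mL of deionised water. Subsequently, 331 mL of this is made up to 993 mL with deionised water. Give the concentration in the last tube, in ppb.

Overall dilution factor = 2.996 × 12 × 3 × 2 × 3 = 647.
923 ppm / 647 = 1.43 ppm = 1430 ppb.

1430 ppb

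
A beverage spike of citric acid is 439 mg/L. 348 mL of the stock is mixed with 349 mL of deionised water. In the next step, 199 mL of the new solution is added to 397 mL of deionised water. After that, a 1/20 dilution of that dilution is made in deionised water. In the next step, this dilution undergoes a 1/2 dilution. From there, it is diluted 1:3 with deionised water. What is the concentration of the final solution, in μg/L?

610 μg/L

Overall dilution factor = 2.003 × 2.995 × 20 × 2 × 3 = 720.
439 mg/L / 720 = 0.610 mg/L = 610 μg/L.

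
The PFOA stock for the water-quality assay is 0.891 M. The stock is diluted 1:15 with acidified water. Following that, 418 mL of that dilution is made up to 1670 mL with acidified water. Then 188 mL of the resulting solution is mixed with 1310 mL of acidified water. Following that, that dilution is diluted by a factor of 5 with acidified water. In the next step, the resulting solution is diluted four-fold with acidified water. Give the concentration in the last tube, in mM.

Overall dilution factor = 15 × 3.995 × 7.968 × 5 × 4 = 9550.
0.891 M / 9550 = 9.33 × 10⁻⁵ M = 0.0933 mM.

0.0933 mM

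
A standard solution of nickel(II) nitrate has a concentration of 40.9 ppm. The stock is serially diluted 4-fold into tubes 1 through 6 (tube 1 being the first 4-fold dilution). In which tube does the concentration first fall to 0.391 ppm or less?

Tube n has concentration 40.9 ppm / 4ⁿ.
Need 4ⁿ ≥ 40.9 ppm / 0.391 ppm = 105, so n ≥ 3.35.
First such tube: n = 4.

tube 4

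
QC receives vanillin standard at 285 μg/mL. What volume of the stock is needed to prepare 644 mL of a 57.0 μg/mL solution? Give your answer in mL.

V₁ = C₂V₂/C₁ = 57.0 × 644 / 285 = 129 mL.

129 mL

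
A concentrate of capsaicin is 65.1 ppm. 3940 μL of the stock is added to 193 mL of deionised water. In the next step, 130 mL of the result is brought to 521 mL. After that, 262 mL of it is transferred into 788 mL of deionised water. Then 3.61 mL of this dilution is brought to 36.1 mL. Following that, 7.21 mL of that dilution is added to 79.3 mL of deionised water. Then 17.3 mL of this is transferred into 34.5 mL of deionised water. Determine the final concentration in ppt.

Overall dilution factor = 49.98 × 4.008 × 4.008 × 10 × 12.00 × 2.994 = 2.88 × 10⁵.
65.1 ppm / 2.88 × 10⁵ = 2.26 × 10⁻⁴ ppm = 226 ppt.

226 ppt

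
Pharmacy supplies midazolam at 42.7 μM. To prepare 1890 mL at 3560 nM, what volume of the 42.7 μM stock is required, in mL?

158 mL

3560 nM = 3.56 μM.
V₁ = C₂V₂/C₁ = 3.56 × 1890 / 42.7 = 158 mL.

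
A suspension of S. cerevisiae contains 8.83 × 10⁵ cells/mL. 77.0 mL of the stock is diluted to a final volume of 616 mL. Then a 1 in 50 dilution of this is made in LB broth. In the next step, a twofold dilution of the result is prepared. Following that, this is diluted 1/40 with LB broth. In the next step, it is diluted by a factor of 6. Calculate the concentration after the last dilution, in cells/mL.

4.60 cells/mL

Overall dilution factor = 8 × 50 × 2 × 40 × 6 = 1.92 × 10⁵.
8.83 × 10⁵ cells/mL / 1.92 × 10⁵ = 4.60 cells/mL.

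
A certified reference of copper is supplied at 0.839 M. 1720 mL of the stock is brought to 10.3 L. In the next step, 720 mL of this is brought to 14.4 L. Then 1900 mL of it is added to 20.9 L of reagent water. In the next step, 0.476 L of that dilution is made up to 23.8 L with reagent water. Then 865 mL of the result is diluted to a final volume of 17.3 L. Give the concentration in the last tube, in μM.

0.584 μM

Overall dilution factor = 5.988 × 20 × 12 × 50 × 20 = 1.44 × 10⁶.
0.839 M / 1.44 × 10⁶ = 5.84 × 10⁻⁷ M = 0.584 μM.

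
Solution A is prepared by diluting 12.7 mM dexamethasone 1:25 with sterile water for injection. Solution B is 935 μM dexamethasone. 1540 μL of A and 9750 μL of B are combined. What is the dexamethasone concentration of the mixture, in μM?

877 μM

C_A = 12.7 mM / 25 = 0.508 mM.
C_B = 935 μM = 0.935 mM.
C_mix = (C_A·V_A + C_B·V_B)/(V_A + V_B) = (0.508×1540 + 0.935×9750) / 11290 = 0.877 mM = 877 μM.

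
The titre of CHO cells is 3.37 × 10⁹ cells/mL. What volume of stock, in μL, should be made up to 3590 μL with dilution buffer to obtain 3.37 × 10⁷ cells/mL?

V₁ = C₂V₂/C₁ = 3.37 × 10⁷ × 3590 / 3.37 × 10⁹ = 35.9 μL.

35.9 μL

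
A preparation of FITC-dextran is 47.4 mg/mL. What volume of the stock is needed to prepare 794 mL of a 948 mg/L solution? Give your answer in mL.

948 mg/L = 0.948 mg/mL.
V₁ = C₂V₂/C₁ = 0.948 × 794 / 47.4 = 15.9 mL.

15.9 mL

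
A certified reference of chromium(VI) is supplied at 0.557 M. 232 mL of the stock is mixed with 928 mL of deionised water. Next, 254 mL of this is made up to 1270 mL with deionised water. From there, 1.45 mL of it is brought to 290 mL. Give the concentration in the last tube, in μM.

Overall dilution factor = 5 × 5 × 200 = 5000.
0.557 M / 5000 = 1.11 × 10⁻⁴ M = 111 μM.

111 μM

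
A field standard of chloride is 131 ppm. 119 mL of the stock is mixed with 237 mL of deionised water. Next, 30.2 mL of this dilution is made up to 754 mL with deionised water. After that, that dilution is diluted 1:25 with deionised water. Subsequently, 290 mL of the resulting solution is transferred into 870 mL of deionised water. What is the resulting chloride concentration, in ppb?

17.5 ppb

Overall dilution factor = 2.992 × 24.97 × 25 × 4 = 7469.
131 ppm / 7469 = 0.0175 ppm = 17.5 ppb.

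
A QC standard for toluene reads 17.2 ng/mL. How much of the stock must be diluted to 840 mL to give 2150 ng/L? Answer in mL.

105 mL

2150 ng/L = 2.15 ng/mL.
V₁ = C₂V₂/C₁ = 2.15 × 840 / 17.2 = 105 mL.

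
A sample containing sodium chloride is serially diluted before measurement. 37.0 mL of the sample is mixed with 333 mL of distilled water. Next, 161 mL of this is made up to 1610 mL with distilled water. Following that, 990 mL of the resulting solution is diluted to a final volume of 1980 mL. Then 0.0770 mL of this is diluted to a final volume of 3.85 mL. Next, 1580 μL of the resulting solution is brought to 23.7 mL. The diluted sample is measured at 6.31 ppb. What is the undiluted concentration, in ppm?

Overall dilution factor = 10 × 10 × 2 × 50 × 15 = 1.50 × 10⁵.
Original = 6.31 ppb × 1.50 × 10⁵ = 9.46 × 10⁵ ppb = 946 ppm.

946 ppm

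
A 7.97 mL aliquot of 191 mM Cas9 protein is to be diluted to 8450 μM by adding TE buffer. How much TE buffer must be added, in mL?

8450 μM = 8.45 mM.
V₂ = C₁V₁/C₂ = 191 × 7.97 / 8.45 = 180 mL.
Diluent to add = V₂ − V₁ = 180 − 7.97 = 172 mL.

172 mL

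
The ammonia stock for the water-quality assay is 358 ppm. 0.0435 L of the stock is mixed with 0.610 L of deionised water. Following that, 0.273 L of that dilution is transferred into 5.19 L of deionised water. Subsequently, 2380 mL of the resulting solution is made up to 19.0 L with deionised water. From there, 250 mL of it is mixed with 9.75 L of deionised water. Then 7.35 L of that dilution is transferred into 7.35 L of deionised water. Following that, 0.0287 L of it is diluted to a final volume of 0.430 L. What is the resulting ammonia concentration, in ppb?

Overall dilution factor = 15.02 × 20.01 × 7.983 × 40 × 2 × 14.98 = 2.88 × 10⁶.
358 ppm / 2.88 × 10⁶ = 1.24 × 10⁻⁴ ppm = 0.124 ppb.

0.124 ppb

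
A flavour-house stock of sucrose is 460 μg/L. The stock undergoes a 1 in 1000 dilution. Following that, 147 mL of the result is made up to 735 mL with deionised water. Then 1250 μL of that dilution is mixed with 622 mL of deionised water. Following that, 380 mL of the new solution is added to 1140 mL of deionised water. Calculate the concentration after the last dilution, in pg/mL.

Overall dilution factor = 1000 × 5 × 498.6 × 4 = 9.97 × 10⁶.
460 μg/L / 9.97 × 10⁶ = 4.61 × 10⁻⁵ μg/L = 0.0461 pg/mL.

0.0461 pg/mL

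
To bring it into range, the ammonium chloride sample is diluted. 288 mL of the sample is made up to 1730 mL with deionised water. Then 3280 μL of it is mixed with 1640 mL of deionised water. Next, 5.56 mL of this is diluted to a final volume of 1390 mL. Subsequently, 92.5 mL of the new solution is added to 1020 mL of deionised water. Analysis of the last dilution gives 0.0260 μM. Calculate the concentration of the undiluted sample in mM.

Overall dilution factor = 6.007 × 501 × 250 × 12.03 = 9.05 × 10⁶.
Original = 0.0260 μM × 9.05 × 10⁶ = 2.35 × 10⁵ μM = 235 mM.

235 mM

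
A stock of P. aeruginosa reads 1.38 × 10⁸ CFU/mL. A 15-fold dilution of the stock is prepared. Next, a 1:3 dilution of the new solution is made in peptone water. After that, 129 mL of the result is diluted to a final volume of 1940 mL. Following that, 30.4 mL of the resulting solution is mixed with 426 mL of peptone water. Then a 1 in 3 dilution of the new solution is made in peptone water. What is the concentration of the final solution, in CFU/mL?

4530 CFU/mL

Overall dilution factor = 15 × 3 × 15.04 × 15.01 × 3 = 3.05 × 10⁴.
1.38 × 10⁸ CFU/mL / 3.05 × 10⁴ = 4530 CFU/mL.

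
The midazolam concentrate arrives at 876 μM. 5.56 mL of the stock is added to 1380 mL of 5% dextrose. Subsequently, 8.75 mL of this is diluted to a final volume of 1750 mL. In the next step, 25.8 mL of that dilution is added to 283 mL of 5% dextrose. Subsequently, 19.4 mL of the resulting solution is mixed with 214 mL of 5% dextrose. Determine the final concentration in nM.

Overall dilution factor = 249.2 × 200 × 11.97 × 12.03 = 7.18 × 10⁶.
876 μM / 7.18 × 10⁶ = 1.22 × 10⁻⁴ μM = 0.122 nM.

0.122 nM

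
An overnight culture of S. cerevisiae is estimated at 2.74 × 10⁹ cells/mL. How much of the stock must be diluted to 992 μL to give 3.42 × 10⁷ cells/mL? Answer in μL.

V₁ = C₂V₂/C₁ = 3.42 × 10⁷ × 992 / 2.74 × 10⁹ = 12.4 μL.

12.4 μL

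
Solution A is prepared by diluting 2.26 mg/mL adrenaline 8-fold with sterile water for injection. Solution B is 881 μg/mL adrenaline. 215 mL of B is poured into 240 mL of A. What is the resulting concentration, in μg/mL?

565 μg/mL

C_A = 2.26 mg/mL / 8 = 0.282 mg/mL.
C_B = 881 μg/mL = 0.881 mg/mL.
C_mix = (C_A·V_A + C_B·V_B)/(V_A + V_B) = (0.282×240 + 0.881×215) / 455.0 = 0.565 mg/mL = 565 μg/mL.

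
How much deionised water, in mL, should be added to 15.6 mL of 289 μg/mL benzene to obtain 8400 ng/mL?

521 mL

8400 ng/mL = 8.40 μg/mL.
V₂ = C₁V₁/C₂ = 289 × 15.6 / 8.40 = 537 mL.
Diluent to add = V₂ − V₁ = 537 − 15.6 = 521 mL.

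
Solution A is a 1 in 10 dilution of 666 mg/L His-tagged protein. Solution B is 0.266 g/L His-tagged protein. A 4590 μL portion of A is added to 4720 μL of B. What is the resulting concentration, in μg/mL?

C_A = 666 mg/L / 10 = 66.6 mg/L.
C_B = 0.266 g/L = 266 mg/L.
C_mix = (C_A·V_A + C_B·V_B)/(V_A + V_B) = (66.6×4590 + 266×4720) / 9310 = 168 mg/L = 168 μg/mL.

168 μg/mL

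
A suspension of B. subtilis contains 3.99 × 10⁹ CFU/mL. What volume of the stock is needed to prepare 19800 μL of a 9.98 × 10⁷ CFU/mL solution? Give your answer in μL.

V₁ = C₂V₂/C₁ = 9.98 × 10⁷ × 19800 / 3.99 × 10⁹ = 495 μL.

495 μL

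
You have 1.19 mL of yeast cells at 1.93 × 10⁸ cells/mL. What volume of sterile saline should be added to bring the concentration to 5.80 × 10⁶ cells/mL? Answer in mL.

V₂ = C₁V₁/C₂ = 1.93 × 10⁸ × 1.19 / 5.80 × 10⁶ = 39.6 mL.
Diluent to add = V₂ − V₁ = 39.6 − 1.19 = 38.4 mL.

38.4 mL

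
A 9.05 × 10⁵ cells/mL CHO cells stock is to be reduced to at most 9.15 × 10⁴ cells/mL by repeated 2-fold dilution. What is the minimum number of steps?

Need 2ⁿ ≥ 9.89, so n ≥ log(9.89)/log(2) = 3.31.
Minimum whole steps: n = 4.

4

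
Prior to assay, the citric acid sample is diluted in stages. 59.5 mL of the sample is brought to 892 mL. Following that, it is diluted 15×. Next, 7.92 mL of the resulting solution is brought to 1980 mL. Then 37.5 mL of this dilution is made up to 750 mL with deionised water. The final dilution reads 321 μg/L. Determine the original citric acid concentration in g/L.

361 g/L

Overall dilution factor = 14.99 × 15 × 250 × 20 = 1.12 × 10⁶.
Original = 321 μg/L × 1.12 × 10⁶ = 3.61 × 10⁸ μg/L = 361 g/L.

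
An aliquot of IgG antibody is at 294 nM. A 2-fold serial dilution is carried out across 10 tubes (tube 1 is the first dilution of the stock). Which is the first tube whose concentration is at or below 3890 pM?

Tube n has concentration 294 nM / 2ⁿ.
Need 2ⁿ ≥ 294 nM / 3890 pM = 75.6, so n ≥ 6.24.
First such tube: n = 7.

tube 7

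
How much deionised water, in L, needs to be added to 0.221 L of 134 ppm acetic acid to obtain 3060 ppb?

9.46 L

3060 ppb = 3.06 ppm.
V₂ = C₁V₁/C₂ = 134 × 0.221 / 3.06 = 9.68 L.
Diluent to add = V₂ − V₁ = 9.68 − 0.221 = 9.46 L.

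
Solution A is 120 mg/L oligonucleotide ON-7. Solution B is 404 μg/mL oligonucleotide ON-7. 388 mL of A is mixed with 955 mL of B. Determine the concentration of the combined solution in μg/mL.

322 μg/mL

C_B = 404 μg/mL = 404 mg/L.
C_mix = (C_A·V_A + C_B·V_B)/(V_A + V_B) = (120×388 + 404×955) / 1343 = 322 mg/L = 322 μg/mL.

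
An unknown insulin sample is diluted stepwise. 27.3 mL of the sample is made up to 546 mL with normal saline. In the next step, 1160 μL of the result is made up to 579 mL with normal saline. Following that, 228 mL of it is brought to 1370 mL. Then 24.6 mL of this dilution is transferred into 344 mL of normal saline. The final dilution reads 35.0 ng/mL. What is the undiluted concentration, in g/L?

Overall dilution factor = 20 × 499.1 × 6.009 × 14.98 = 8.99 × 10⁵.
Original = 35.0 ng/mL × 8.99 × 10⁵ = 3.15 × 10⁷ ng/mL = 31.5 g/L.

31.5 g/L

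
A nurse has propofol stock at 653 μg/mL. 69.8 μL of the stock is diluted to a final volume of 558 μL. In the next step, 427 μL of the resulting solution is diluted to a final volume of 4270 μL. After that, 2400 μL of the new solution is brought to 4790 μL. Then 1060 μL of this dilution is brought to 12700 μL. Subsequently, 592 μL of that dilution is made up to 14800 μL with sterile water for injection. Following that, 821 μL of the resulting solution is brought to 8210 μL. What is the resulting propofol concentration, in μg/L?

Overall dilution factor = 7.994 × 10 × 1.996 × 11.98 × 25 × 10 = 4.78 × 10⁵.
653 μg/mL / 4.78 × 10⁵ = 1.37 × 10⁻³ μg/mL = 1.37 μg/L.

1.37 μg/L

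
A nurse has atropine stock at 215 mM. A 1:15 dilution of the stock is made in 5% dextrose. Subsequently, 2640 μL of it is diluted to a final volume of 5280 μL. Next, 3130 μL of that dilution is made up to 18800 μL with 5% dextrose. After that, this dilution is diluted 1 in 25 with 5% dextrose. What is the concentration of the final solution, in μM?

Overall dilution factor = 15 × 2 × 6.006 × 25 = 4505.
215 mM / 4505 = 0.0477 mM = 47.7 μM.

47.7 μM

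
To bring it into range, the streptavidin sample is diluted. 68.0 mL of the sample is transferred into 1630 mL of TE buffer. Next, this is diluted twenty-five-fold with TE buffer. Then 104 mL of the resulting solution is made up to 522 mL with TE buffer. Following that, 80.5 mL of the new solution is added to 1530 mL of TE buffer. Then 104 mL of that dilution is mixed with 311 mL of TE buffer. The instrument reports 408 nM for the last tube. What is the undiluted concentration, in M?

Overall dilution factor = 24.97 × 25 × 5.019 × 20.01 × 3.990 = 2.50 × 10⁵.
Original = 408 nM × 2.50 × 10⁵ = 1.02 × 10⁸ nM = 0.102 M.

0.102 M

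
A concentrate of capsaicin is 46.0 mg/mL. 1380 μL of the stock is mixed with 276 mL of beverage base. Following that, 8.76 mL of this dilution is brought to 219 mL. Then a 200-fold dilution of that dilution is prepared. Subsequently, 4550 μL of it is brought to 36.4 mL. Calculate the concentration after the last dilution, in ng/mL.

5.72 ng/mL

Overall dilution factor = 201 × 25 × 200 × 8 = 8.04 × 10⁶.
46.0 mg/mL / 8.04 × 10⁶ = 5.72 × 10⁻⁶ mg/mL = 5.72 ng/mL.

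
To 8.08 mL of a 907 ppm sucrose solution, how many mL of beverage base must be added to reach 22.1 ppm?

324 mL

V₂ = C₁V₁/C₂ = 907 × 8.08 / 22.1 = 332 mL.
Diluent to add = V₂ − V₁ = 332 − 8.08 = 324 mL.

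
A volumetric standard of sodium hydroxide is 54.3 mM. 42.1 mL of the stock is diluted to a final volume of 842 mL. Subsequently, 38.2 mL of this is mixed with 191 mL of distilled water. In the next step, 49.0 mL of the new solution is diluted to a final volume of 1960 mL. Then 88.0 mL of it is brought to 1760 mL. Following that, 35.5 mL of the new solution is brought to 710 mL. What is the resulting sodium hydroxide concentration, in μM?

0.0283 μM

Overall dilution factor = 20 × 6 × 40 × 20 × 20 = 1.92 × 10⁶.
54.3 mM / 1.92 × 10⁶ = 2.83 × 10⁻⁵ mM = 0.0283 μM.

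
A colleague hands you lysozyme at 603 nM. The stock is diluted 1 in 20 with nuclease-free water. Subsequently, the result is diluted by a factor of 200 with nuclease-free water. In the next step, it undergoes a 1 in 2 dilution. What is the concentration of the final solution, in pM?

75.4 pM

Overall dilution factor = 20 × 200 × 2 = 8000.
603 nM / 8000 = 0.0754 nM = 75.4 pM.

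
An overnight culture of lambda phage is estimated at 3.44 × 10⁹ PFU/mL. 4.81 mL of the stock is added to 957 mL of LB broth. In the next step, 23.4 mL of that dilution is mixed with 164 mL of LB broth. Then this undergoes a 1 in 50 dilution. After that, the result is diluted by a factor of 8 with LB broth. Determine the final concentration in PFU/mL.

5370 PFU/mL

Overall dilution factor = 200.0 × 8.009 × 50 × 8 = 6.41 × 10⁵.
3.44 × 10⁹ PFU/mL / 6.41 × 10⁵ = 5370 PFU/mL.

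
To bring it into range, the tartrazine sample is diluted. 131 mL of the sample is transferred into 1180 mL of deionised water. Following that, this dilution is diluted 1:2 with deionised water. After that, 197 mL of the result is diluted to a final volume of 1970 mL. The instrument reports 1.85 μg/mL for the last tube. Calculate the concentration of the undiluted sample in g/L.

Overall dilution factor = 10.01 × 2 × 10 = 200.
Original = 1.85 μg/mL × 200 = 370 μg/mL = 0.370 g/L.

0.370 g/L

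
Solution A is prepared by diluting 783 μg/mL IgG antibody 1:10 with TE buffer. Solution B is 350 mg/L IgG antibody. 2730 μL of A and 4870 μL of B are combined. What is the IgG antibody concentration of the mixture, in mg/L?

C_A = 783 μg/mL / 10 = 78.3 μg/mL.
C_B = 350 mg/L = 350 μg/mL.
C_mix = (C_A·V_A + C_B·V_B)/(V_A + V_B) = (78.3×2730 + 350×4870) / 7600 = 252 μg/mL = 252 mg/L.

252 mg/L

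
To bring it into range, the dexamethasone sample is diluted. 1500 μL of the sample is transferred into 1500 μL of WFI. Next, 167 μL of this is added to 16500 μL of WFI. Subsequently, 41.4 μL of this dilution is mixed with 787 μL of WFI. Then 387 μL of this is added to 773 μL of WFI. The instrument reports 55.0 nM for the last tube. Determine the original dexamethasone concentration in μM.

658 μM

Overall dilution factor = 2 × 99.80 × 20.01 × 2.997 = 1.20 × 10⁴.
Original = 55.0 nM × 1.20 × 10⁴ = 6.58 × 10⁵ nM = 658 μM.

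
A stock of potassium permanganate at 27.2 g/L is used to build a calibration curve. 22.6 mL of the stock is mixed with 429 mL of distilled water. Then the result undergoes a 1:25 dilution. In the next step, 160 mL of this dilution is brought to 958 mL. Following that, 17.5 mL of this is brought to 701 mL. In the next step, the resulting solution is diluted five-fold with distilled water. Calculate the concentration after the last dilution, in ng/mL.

45.4 ng/mL

Overall dilution factor = 19.98 × 25 × 5.987 × 40.06 × 5 = 5.99 × 10⁵.
27.2 g/L / 5.99 × 10⁵ = 4.54 × 10⁻⁵ g/L = 45.4 ng/mL.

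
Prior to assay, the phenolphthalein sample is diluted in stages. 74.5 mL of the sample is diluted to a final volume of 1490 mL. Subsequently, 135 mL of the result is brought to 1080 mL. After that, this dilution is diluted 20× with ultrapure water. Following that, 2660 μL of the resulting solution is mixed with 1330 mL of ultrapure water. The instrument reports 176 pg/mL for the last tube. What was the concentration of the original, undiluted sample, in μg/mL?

282 μg/mL

Overall dilution factor = 20 × 8 × 20 × 501 = 1.60 × 10⁶.
Original = 176 pg/mL × 1.60 × 10⁶ = 2.82 × 10⁸ pg/mL = 282 μg/mL.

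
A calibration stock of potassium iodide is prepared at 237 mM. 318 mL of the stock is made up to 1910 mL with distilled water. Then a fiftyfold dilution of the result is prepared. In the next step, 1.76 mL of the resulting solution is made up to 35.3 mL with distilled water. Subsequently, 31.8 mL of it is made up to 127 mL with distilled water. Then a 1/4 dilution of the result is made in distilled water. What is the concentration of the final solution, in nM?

2460 nM

Overall dilution factor = 6.006 × 50 × 20.06 × 3.994 × 4 = 9.62 × 10⁴.
237 mM / 9.62 × 10⁴ = 2.46 × 10⁻³ mM = 2460 nM.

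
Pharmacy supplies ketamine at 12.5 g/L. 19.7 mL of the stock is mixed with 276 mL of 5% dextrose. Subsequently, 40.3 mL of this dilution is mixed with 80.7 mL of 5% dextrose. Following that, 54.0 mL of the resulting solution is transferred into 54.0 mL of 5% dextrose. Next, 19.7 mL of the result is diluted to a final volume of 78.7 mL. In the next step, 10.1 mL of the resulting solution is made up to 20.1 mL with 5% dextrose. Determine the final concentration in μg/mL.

Overall dilution factor = 15.01 × 3.002 × 2 × 3.995 × 1.990 = 717.
12.5 g/L / 717 = 0.0174 g/L = 17.4 μg/mL.

17.4 μg/mL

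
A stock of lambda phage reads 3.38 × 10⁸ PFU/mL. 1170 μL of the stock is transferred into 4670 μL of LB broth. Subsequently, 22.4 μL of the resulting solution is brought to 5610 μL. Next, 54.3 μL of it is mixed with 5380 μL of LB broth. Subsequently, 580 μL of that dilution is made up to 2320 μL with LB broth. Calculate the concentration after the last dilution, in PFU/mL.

675 PFU/mL

Overall dilution factor = 4.991 × 250.4 × 100.1 × 4 = 5.00 × 10⁵.
3.38 × 10⁸ PFU/mL / 5.00 × 10⁵ = 675 PFU/mL.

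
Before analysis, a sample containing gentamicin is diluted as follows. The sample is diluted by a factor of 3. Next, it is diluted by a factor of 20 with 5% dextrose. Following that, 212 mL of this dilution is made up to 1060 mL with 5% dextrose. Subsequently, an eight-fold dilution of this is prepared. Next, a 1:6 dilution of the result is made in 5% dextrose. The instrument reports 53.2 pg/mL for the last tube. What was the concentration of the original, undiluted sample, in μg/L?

Overall dilution factor = 3 × 20 × 5 × 8 × 6 = 1.44 × 10⁴.
Original = 53.2 pg/mL × 1.44 × 10⁴ = 7.66 × 10⁵ pg/mL = 766 μg/L.

766 μg/L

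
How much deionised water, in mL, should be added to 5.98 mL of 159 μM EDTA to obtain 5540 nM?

5540 nM = 5.54 μM.
V₂ = C₁V₁/C₂ = 159 × 5.98 / 5.54 = 172 mL.
Diluent to add = V₂ − V₁ = 172 − 5.98 = 166 mL.

166 mL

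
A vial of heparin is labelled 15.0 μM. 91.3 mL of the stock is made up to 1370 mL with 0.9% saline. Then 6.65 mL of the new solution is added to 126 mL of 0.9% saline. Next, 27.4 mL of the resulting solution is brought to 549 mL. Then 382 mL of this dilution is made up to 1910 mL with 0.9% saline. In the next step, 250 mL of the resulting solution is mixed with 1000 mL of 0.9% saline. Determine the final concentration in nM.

0.100 nM

Overall dilution factor = 15.01 × 19.95 × 20.04 × 5 × 5 = 1.50 × 10⁵.
15.0 μM / 1.50 × 10⁵ = 1.00 × 10⁻⁴ μM = 0.100 nM.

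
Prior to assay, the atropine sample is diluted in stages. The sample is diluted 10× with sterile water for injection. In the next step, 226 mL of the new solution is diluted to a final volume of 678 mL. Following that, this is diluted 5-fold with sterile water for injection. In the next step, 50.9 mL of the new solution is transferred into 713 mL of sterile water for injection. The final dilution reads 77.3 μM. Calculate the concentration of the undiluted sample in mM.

Overall dilution factor = 10 × 3 × 5 × 15.01 = 2251.
Original = 77.3 μM × 2251 = 1.74 × 10⁵ μM = 174 mM.

174 mM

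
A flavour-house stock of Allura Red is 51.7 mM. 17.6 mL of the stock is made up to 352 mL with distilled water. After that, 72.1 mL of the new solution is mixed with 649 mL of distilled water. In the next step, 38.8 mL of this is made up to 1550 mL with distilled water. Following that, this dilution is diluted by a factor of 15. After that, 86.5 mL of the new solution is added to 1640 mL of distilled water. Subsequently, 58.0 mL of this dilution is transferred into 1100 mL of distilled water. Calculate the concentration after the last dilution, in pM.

1080 pM

Overall dilution factor = 20 × 10.00 × 39.95 × 15 × 19.96 × 19.97 = 4.78 × 10⁷.
51.7 mM / 4.78 × 10⁷ = 1.08 × 10⁻⁶ mM = 1080 pM.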